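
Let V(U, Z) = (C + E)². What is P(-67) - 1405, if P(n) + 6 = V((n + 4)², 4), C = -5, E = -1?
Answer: -1375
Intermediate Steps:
V(U, Z) = 36 (V(U, Z) = (-5 - 1)² = (-6)² = 36)
P(n) = 30 (P(n) = -6 + 36 = 30)
P(-67) - 1405 = 30 - 1405 = -1375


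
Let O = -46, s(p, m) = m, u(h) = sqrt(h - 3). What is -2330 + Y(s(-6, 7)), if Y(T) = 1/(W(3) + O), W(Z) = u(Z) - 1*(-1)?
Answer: -104851/45 ≈ -2330.0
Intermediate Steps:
u(h) = sqrt(-3 + h)
W(Z) = 1 + sqrt(-3 + Z) (W(Z) = sqrt(-3 + Z) - 1*(-1) = sqrt(-3 + Z) + 1 = 1 + sqrt(-3 + Z))
Y(T) = -1/45 (Y(T) = 1/((1 + sqrt(-3 + 3)) - 46) = 1/((1 + sqrt(0)) - 46) = 1/((1 + 0) - 46) = 1/(1 - 46) = 1/(-45) = -1/45)
-2330 + Y(s(-6, 7)) = -2330 - 1/45 = -104851/45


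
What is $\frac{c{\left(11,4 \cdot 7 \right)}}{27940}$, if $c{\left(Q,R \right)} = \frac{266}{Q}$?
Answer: $\frac{133}{153670} \approx 0.00086549$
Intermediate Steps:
$\frac{c{\left(11,4 \cdot 7 \right)}}{27940} = \frac{266 \cdot \frac{1}{11}}{27940} = 266 \cdot \frac{1}{11} \cdot \frac{1}{27940} = \frac{266}{11} \cdot \frac{1}{27940} = \frac{133}{153670}$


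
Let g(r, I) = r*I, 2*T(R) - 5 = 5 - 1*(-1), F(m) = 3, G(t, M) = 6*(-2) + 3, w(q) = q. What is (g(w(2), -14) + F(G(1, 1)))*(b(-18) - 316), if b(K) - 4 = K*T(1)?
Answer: 10275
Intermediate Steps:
G(t, M) = -9 (G(t, M) = -12 + 3 = -9)
T(R) = 11/2 (T(R) = 5/2 + (5 - 1*(-1))/2 = 5/2 + (5 + 1)/2 = 5/2 + (1/2)*6 = 5/2 + 3 = 11/2)
g(r, I) = I*r
b(K) = 4 + 11*K/2 (b(K) = 4 + K*(11/2) = 4 + 11*K/2)
(g(w(2), -14) + F(G(1, 1)))*(b(-18) - 316) = (-14*2 + 3)*((4 + (11/2)*(-18)) - 316) = (-28 + 3)*((4 - 99) - 316) = -25*(-95 - 316) = -25*(-411) = 10275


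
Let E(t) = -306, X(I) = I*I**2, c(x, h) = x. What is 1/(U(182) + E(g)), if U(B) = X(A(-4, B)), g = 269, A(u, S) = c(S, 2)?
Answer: 1/6028262 ≈ 1.6589e-7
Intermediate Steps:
A(u, S) = S
X(I) = I**3
U(B) = B**3
1/(U(182) + E(g)) = 1/(182**3 - 306) = 1/(6028568 - 306) = 1/6028262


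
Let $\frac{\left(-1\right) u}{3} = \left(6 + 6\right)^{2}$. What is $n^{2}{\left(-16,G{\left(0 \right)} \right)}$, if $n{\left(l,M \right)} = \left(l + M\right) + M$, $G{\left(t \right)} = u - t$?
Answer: $774400$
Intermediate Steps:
$u = -432$ ($u = - 3 \left(6 + 6\right)^{2} = - 3 \cdot 12^{2} = \left(-3\right) 144 = -432$)
$G{\left(t \right)} = -432 - t$
$n{\left(l,M \right)} = l + 2 M$ ($n{\left(l,M \right)} = \left(M + l\right) + M = l + 2 M$)
$n^{2}{\left(-16,G{\left(0 \right)} \right)} = \left(-16 + 2 \left(-432 - 0\right)\right)^{2} = \left(-16 + 2 \left(-432 + 0\right)\right)^{2} = \left(-16 + 2 \left(-432\right)\right)^{2} = \left(-16 - 864\right)^{2} = \left(-880\right)^{2} = 774400$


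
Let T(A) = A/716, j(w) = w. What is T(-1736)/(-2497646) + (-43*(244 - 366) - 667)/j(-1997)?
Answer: -1023586099194/446408016049 ≈ -2.2929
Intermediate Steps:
T(A) = A/716 (T(A) = A*(1/716) = A/716)
T(-1736)/(-2497646) + (-43*(244 - 366) - 667)/j(-1997) = ((1/716)*(-1736))/(-2497646) + (-43*(244 - 366) - 667)/(-1997) = -434/179*(-1/2497646) + (-43*(-122) - 667)*(-1/1997) = 217/223539317 + (5246 - 667)*(-1/1997) = 217/223539317 + 4579*(-1/1997) = 217/223539317 - 4579/1997 = -1023586099194/446408016049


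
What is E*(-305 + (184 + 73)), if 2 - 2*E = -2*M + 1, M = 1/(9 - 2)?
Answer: -216/7 ≈ -30.857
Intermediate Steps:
M = ⅐ (M = 1/7 = ⅐ ≈ 0.14286)
E = 9/14 (E = 1 - (-2*⅐ + 1)/2 = 1 - (-2/7 + 1)/2 = 1 - ½*5/7 = 1 - 5/14 = 9/14 ≈ 0.64286)
E*(-305 + (184 + 73)) = 9*(-305 + (184 + 73))/14 = 9*(-305 + 257)/14 = (9/14)*(-48) = -216/7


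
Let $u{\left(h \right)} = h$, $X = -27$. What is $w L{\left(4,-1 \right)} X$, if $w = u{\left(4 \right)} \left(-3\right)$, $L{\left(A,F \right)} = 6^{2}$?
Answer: $11664$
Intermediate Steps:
$L{\left(A,F \right)} = 36$
$w = -12$ ($w = 4 \left(-3\right) = -12$)
$w L{\left(4,-1 \right)} X = \left(-12\right) 36 \left(-27\right) = \left(-432\right) \left(-27\right) = 11664$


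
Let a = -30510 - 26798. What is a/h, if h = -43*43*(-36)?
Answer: -14327/16641 ≈ -0.86095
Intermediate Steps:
h = 66564 (h = -1849*(-36) = 66564)
a = -57308
a/h = -57308/66564 = -57308*1/66564 = -14327/16641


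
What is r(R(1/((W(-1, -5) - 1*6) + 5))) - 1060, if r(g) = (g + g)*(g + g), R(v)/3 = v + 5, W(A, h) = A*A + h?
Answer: -5764/25 ≈ -230.56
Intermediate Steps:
W(A, h) = h + A**2 (W(A, h) = A**2 + h = h + A**2)
R(v) = 15 + 3*v (R(v) = 3*(v + 5) = 3*(5 + v) = 15 + 3*v)
r(g) = 4*g**2 (r(g) = (2*g)*(2*g) = 4*g**2)
r(R(1/((W(-1, -5) - 1*6) + 5))) - 1060 = 4*(15 + 3/(((-5 + (-1)**2) - 1*6) + 5))**2 - 1060 = 4*(15 + 3/(((-5 + 1) - 6) + 5))**2 - 1060 = 4*(15 + 3/((-4 - 6) + 5))**2 - 1060 = 4*(15 + 3/(-10 + 5))**2 - 1060 = 4*(15 + 3/(-5))**2 - 1060 = 4*(15 + 3*(-1/5))**2 - 1060 = 4*(15 - 3/5)**2 - 1060 = 4*(72/5)**2 - 1060 = 4*(5184/25) - 1060 = 20736/25 - 1060 = -5764/25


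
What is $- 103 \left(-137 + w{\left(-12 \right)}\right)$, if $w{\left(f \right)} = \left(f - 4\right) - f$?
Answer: $14523$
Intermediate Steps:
$w{\left(f \right)} = -4$ ($w{\left(f \right)} = \left(f - 4\right) - f = \left(-4 + f\right) - f = -4$)
$- 103 \left(-137 + w{\left(-12 \right)}\right) = - 103 \left(-137 - 4\right) = \left(-103\right) \left(-141\right) = 14523$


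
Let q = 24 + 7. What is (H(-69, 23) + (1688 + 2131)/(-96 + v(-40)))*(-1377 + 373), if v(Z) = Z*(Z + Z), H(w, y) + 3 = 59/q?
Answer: -3226103/24056 ≈ -134.11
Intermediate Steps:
q = 31
H(w, y) = -34/31 (H(w, y) = -3 + 59/31 = -34/31)
v(Z) = 2*Z**2 (v(Z) = Z*(2*Z) = 2*Z**2)
(H(-69, 23) + (1688 + 2131)/(-96 + v(-40)))*(-1377 + 373) = (-34/31 + (1688 + 2131)/(-96 + 2*(-40)**2))*(-1377 + 373) = (-34/31 + 3819/(-96 + 2*1600))*(-1004) = (-34/31 + 3819/(-96 + 3200))*(-1004) = (-34/31 + 3819/3104)*(-1004) = (12853/96224)*(-1004) = -3226103/24056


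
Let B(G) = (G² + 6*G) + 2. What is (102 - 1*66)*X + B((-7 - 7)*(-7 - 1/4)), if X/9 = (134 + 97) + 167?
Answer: 559461/4 ≈ 1.3987e+5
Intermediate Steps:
B(G) = 2 + G² + 6*G
X = 3582 (X = 9*((134 + 97) + 167) = 9*(231 + 167) = 9*398 = 3582)
(102 - 1*66)*X + B((-7 - 7)*(-7 - 1/4)) = (102 - 1*66)*3582 + (2 + ((-7 - 7)*(-7 - 1/4))² + 6*((-7 - 7)*(-7 - 1/4))) = (102 - 66)*3582 + (2 + (-14*(-7 - 1*¼))² + 6*(-14*(-7 - 1*¼))) = 36*3582 + (2 + (-14*(-7 - ¼))² + 6*(-14*(-7 - ¼))) = 128952 + (2 + (-14*(-29/4))² + 6*(-14*(-29/4))) = 128952 + (2 + (203/2)² + 6*(203/2)) = 128952 + (2 + 41209/4 + 609) = 128952 + 43653/4 = 559461/4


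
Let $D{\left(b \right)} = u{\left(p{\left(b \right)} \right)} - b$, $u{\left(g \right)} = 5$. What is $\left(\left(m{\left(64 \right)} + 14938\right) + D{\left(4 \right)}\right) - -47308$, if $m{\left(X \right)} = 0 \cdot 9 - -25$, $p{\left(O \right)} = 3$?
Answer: $62272$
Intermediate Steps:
$m{\left(X \right)} = 25$ ($m{\left(X \right)} = 0 + 25 = 25$)
$D{\left(b \right)} = 5 - b$
$\left(\left(m{\left(64 \right)} + 14938\right) + D{\left(4 \right)}\right) - -47308 = \left(\left(25 + 14938\right) + \left(5 - 4\right)\right) - -47308 = \left(14963 + \left(5 - 4\right)\right) + 47308 = \left(14963 + 1\right) + 47308 = 14964 + 47308 = 62272$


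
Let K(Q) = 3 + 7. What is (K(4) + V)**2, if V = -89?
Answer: 6241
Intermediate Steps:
K(Q) = 10
(K(4) + V)**2 = (10 - 89)**2 = (-79)**2 = 6241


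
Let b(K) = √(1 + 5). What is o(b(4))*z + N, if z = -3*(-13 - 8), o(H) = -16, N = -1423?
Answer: -2431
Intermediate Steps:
b(K) = √6
z = 63 (z = -3*(-21) = 63)
o(b(4))*z + N = -16*63 - 1423 = -1008 - 1423 = -2431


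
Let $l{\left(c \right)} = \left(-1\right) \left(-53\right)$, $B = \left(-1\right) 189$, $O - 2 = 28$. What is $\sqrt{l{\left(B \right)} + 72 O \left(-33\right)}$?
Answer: $i \sqrt{71227} \approx 266.88 i$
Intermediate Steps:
$O = 30$ ($O = 2 + 28 = 30$)
$B = -189$
$l{\left(c \right)} = 53$
$\sqrt{l{\left(B \right)} + 72 O \left(-33\right)} = \sqrt{53 + 72 \cdot 30 \left(-33\right)} = \sqrt{53 + 2160 \left(-33\right)} = \sqrt{53 - 71280} = \sqrt{-71227} = i \sqrt{71227}$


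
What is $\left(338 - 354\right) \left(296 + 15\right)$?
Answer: $-4976$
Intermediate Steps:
$\left(338 - 354\right) \left(296 + 15\right) = \left(338 - 354\right) 311 = \left(-16\right) 311 = -4976$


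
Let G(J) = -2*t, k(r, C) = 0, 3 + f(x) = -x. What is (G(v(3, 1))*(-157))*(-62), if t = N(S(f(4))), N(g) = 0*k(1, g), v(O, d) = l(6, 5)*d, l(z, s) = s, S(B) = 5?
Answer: 0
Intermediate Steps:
f(x) = -3 - x
v(O, d) = 5*d
N(g) = 0 (N(g) = 0*0 = 0)
t = 0
G(J) = 0 (G(J) = -2*0 = 0)
(G(v(3, 1))*(-157))*(-62) = (0*(-157))*(-62) = 0*(-62) = 0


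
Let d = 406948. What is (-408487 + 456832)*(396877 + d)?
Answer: 38860919625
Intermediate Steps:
(-408487 + 456832)*(396877 + d) = (-408487 + 456832)*(396877 + 406948) = 48345*803825 = 38860919625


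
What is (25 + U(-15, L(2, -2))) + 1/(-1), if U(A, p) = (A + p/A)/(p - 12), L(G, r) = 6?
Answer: 797/30 ≈ 26.567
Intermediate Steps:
U(A, p) = (A + p/A)/(-12 + p)
(25 + U(-15, L(2, -2))) + 1/(-1) = (25 + (6 + (-15)²)/((-15)*(-12 + 6))) + 1/(-1) = (25 - 1/15*(6 + 225)/(-6)) - 1 = (25 - 1/15*(-⅙)*231) - 1 = (25 + 77/30) - 1 = 827/30 - 1 = 797/30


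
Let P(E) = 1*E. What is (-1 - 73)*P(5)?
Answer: -370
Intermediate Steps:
P(E) = E
(-1 - 73)*P(5) = (-1 - 73)*5 = -74*5 = -370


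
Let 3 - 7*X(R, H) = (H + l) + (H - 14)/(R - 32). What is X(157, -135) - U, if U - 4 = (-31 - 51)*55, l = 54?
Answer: 3953399/875 ≈ 4518.2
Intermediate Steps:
X(R, H) = -51/7 - H/7 - (-14 + H)/(7*(-32 + R)) (X(R, H) = 3/7 - ((H + 54) + (H - 14)/(R - 32))/7 = 3/7 - ((54 + H) + (-14 + H)/(-32 + R))/7 = 3/7 - (54 + H + (-14 + H)/(-32 + R))/7 = 3/7 + (-54/7 - H/7 - (-14 + H)/(7*(-32 + R))) = -51/7 - H/7 - (-14 + H)/(7*(-32 + R)))
U = -4506 (U = 4 + (-31 - 51)*55 = 4 - 82*55 = 4 - 4510 = -4506)
X(157, -135) - U = (1646 - 51*157 + 31*(-135) - 1*(-135)*157)/(7*(-32 + 157)) - 1*(-4506) = (1/7)*(1646 - 8007 - 4185 + 21195)/125 + 4506 = (1/7)*(1/125)*10649 + 4506 = 10649/875 + 4506 = 3953399/875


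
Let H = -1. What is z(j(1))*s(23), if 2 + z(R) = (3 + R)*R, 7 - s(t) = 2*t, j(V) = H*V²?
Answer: 156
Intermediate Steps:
j(V) = -V²
s(t) = 7 - 2*t
z(R) = -2 + R*(3 + R) (z(R) = -2 + (3 + R)*R = -2 + R*(3 + R))
z(j(1))*s(23) = (-2 + (-1*1²)² + 3*(-1*1²))*(7 - 2*23) = (-2 + (-1*1)² + 3*(-1*1))*(7 - 46) = (-2 + (-1)² + 3*(-1))*(-39) = (-2 + 1 - 3)*(-39) = -4*(-39) = 156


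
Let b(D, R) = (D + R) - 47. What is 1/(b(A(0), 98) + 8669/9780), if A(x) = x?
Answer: 9780/507449 ≈ 0.019273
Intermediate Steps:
b(D, R) = -47 + D + R
1/(b(A(0), 98) + 8669/9780) = 1/((-47 + 0 + 98) + 8669/9780) = 1/(51 + 8669*(1/9780)) = 1/(51 + 8669/9780) = 1/(507449/9780) = 9780/507449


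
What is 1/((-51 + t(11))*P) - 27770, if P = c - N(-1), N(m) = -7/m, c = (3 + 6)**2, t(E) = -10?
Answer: -125353781/4514 ≈ -27770.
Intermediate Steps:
c = 81 (c = 9**2 = 81)
P = 74 (P = 81 - (-7)/(-1) = 81 - (-7)*(-1) = 81 - 1*7 = 81 - 7 = 74)
1/((-51 + t(11))*P) - 27770 = 1/((-51 - 10)*74) - 27770 = 1/(-61*74) - 27770 = 1/(-4514) - 27770 = -1/4514 - 27770 = -125353781/4514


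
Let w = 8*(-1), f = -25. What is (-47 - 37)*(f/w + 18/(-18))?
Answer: -357/2 ≈ -178.50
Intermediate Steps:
w = -8
(-47 - 37)*(f/w + 18/(-18)) = (-47 - 37)*(-25/(-8) + 18/(-18)) = -84*(-25*(-⅛) + 18*(-1/18)) = -84*(25/8 - 1) = -84*17/8 = -357/2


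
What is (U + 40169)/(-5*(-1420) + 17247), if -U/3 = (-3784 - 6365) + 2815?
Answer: 62171/24347 ≈ 2.5535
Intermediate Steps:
U = 22002 (U = -3*((-3784 - 6365) + 2815) = -3*(-10149 + 2815) = -3*(-7334) = 22002)
(U + 40169)/(-5*(-1420) + 17247) = (22002 + 40169)/(-5*(-1420) + 17247) = 62171/(7100 + 17247) = 62171/24347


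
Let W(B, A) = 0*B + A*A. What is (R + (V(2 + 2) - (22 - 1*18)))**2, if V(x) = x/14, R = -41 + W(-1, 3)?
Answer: 62500/49 ≈ 1275.5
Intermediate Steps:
W(B, A) = A**2 (W(B, A) = 0 + A**2 = A**2)
R = -32 (R = -41 + 3**2 = -41 + 9 = -32)
V(x) = x/14 (V(x) = x*(1/14) = x/14)
(R + (V(2 + 2) - (22 - 1*18)))**2 = (-32 + ((2 + 2)/14 - (22 - 1*18)))**2 = (-32 + ((1/14)*4 - (22 - 18)))**2 = (-32 + (2/7 - 1*4))**2 = (-32 + (2/7 - 4))**2 = (-32 - 26/7)**2 = (-250/7)**2 = 62500/49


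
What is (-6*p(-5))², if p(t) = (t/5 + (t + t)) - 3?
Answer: 7056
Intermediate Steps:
p(t) = -3 + 11*t/5 (p(t) = (t*(⅕) + 2*t) - 3 = (t/5 + 2*t) - 3 = 11*t/5 - 3 = -3 + 11*t/5)
(-6*p(-5))² = (-6*(-3 + (11/5)*(-5)))² = (-6*(-3 - 11))² = (-6*(-14))² = 84² = 7056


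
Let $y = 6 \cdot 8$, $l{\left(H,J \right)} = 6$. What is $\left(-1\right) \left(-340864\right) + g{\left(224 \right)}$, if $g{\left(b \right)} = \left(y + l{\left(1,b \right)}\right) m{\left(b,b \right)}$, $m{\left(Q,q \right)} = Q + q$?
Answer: $365056$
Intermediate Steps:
$y = 48$
$g{\left(b \right)} = 108 b$ ($g{\left(b \right)} = \left(48 + 6\right) \left(b + b\right) = 54 \cdot 2 b = 108 b$)
$\left(-1\right) \left(-340864\right) + g{\left(224 \right)} = \left(-1\right) \left(-340864\right) + 108 \cdot 224 = 340864 + 24192 = 365056$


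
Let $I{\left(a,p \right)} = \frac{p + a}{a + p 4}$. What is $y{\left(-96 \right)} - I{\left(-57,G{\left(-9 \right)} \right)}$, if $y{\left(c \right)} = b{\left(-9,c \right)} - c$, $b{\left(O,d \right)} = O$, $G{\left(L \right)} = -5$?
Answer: $\frac{6637}{77} \approx 86.195$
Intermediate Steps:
$I{\left(a,p \right)} = \frac{a + p}{a + 4 p}$
$y{\left(c \right)} = -9 - c$
$y{\left(-96 \right)} - I{\left(-57,G{\left(-9 \right)} \right)} = \left(-9 - -96\right) - \frac{-57 - 5}{-57 + 4 \left(-5\right)} = \left(-9 + 96\right) - \frac{1}{-57 - 20} \left(-62\right) = 87 - \frac{1}{-77} \left(-62\right) = 87 - \left(- \frac{1}{77}\right) \left(-62\right) = 87 - \frac{62}{77} = \frac{6637}{77}$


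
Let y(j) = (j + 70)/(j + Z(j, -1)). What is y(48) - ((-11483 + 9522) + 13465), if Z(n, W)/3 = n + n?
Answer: -1932613/168 ≈ -11504.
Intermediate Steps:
Z(n, W) = 6*n (Z(n, W) = 3*(n + n) = 3*(2*n) = 6*n)
y(j) = (70 + j)/(7*j) (y(j) = (j + 70)/(j + 6*j) = (70 + j)/((7*j)) = (70 + j)*(1/(7*j)) = (70 + j)/(7*j))
y(48) - ((-11483 + 9522) + 13465) = (⅐)*(70 + 48)/48 - ((-11483 + 9522) + 13465) = (⅐)*(1/48)*118 - (-1961 + 13465) = 59/168 - 1*11504 = 59/168 - 11504 = -1932613/168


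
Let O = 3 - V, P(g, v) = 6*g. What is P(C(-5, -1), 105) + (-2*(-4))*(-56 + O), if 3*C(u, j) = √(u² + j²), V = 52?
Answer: -840 + 2*√26 ≈ -829.80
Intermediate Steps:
C(u, j) = √(j² + u²)/3 (C(u, j) = √(u² + j²)/3 = √(j² + u²)/3)
O = -49 (O = 3 - 1*52 = 3 - 52 = -49)
P(C(-5, -1), 105) + (-2*(-4))*(-56 + O) = 6*(√((-1)² + (-5)²)/3) + (-2*(-4))*(-56 - 49) = 6*(√(1 + 25)/3) + 8*(-105) = 6*(√26/3) - 840 = 2*√26 - 840 = -840 + 2*√26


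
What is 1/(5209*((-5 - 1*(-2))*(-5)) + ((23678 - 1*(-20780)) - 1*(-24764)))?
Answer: 1/147357 ≈ 6.7862e-6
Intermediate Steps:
1/(5209*((-5 - 1*(-2))*(-5)) + ((23678 - 1*(-20780)) - 1*(-24764))) = 1/(5209*((-5 + 2)*(-5)) + ((23678 + 20780) + 24764)) = 1/(5209*(-3*(-5)) + (44458 + 24764)) = 1/(5209*15 + 69222) = 1/(78135 + 69222) = 1/147357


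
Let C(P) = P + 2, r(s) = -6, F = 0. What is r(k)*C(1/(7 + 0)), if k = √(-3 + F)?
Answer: -90/7 ≈ -12.857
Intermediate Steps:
k = I*√3 (k = √(-3 + 0) = √(-3) = I*√3 ≈ 1.732*I)
C(P) = 2 + P
r(k)*C(1/(7 + 0)) = -6*(2 + 1/(7 + 0)) = -6*(2 + 1/7) = -6*(2 + ⅐) = -6*15/7 = -90/7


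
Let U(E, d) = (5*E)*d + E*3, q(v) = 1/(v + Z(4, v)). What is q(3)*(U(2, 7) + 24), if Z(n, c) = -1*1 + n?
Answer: 50/3 ≈ 16.667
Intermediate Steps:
Z(n, c) = -1 + n
q(v) = 1/(3 + v) (q(v) = 1/(v + (-1 + 4)) = 1/(v + 3) = 1/(3 + v))
U(E, d) = 3*E + 5*E*d (U(E, d) = 5*E*d + 3*E = 3*E + 5*E*d)
q(3)*(U(2, 7) + 24) = (2*(3 + 5*7) + 24)/(3 + 3) = (2*(3 + 35) + 24)/6 = (2*38 + 24)/6 = (76 + 24)/6 = (⅙)*100 = 50/3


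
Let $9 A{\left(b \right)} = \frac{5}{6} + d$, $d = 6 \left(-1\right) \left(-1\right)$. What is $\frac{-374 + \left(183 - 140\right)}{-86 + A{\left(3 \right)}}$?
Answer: $\frac{17874}{4603} \approx 3.8831$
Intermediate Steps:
$d = 6$ ($d = \left(-6\right) \left(-1\right) = 6$)
$A{\left(b \right)} = \frac{41}{54}$ ($A{\left(b \right)} = \frac{\frac{5}{6} + 6}{9} = \frac{1}{9} \cdot \frac{41}{6} = \frac{41}{54}$)
$\frac{-374 + \left(183 - 140\right)}{-86 + A{\left(3 \right)}} = \frac{-374 + \left(183 - 140\right)}{-86 + \frac{41}{54}} = \frac{-374 + \left(183 - 140\right)}{- \frac{4603}{54}} = \left(-374 + 43\right) \left(- \frac{54}{4603}\right) = \left(-331\right) \left(- \frac{54}{4603}\right) = \frac{17874}{4603}$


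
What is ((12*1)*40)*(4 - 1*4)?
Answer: 0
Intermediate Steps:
((12*1)*40)*(4 - 1*4) = (12*40)*(4 - 4) = 480*0 = 0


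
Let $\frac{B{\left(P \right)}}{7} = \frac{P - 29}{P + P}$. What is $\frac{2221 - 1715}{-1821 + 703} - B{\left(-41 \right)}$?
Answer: $- \frac{147328}{22919} \approx -6.4282$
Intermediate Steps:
$B{\left(P \right)} = \frac{7 \left(-29 + P\right)}{2 P}$ ($B{\left(P \right)} = 7 \frac{P - 29}{P + P} = 7 \frac{-29 + P}{2 P} = \frac{7 \left(-29 + P\right)}{2 P}$)
$\frac{2221 - 1715}{-1821 + 703} - B{\left(-41 \right)} = \frac{2221 - 1715}{-1821 + 703} - \frac{7 \left(-29 - 41\right)}{2 \left(-41\right)} = \frac{506}{-1118} - \frac{7}{2} \left(- \frac{1}{41}\right) \left(-70\right) = 506 \left(- \frac{1}{1118}\right) - \frac{245}{41} = - \frac{253}{559} - \frac{245}{41} = - \frac{147328}{22919}$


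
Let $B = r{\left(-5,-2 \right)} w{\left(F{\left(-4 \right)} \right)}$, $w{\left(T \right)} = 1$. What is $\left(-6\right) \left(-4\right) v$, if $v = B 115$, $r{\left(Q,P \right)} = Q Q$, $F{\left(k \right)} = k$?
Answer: $69000$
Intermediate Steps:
$r{\left(Q,P \right)} = Q^{2}$
$B = 25$ ($B = \left(-5\right)^{2} \cdot 1 = 25 \cdot 1 = 25$)
$v = 2875$ ($v = 25 \cdot 115 = 2875$)
$\left(-6\right) \left(-4\right) v = \left(-6\right) \left(-4\right) 2875 = 24 \cdot 2875 = 69000$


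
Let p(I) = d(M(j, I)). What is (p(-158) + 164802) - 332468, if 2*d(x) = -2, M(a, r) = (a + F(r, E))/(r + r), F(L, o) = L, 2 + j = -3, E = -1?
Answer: -167667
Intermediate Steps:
j = -5 (j = -2 - 3 = -5)
M(a, r) = (a + r)/(2*r) (M(a, r) = (a + r)/(r + r) = (a + r)/((2*r)) = (a + r)*(1/(2*r)) = (a + r)/(2*r))
d(x) = -1 (d(x) = (1/2)*(-2) = -1)
p(I) = -1
(p(-158) + 164802) - 332468 = (-1 + 164802) - 332468 = 164801 - 332468 = -167667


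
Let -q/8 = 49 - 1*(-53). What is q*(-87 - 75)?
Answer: 132192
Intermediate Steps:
q = -816 (q = -8*(49 - 1*(-53)) = -8*(49 + 53) = -8*102 = -816)
q*(-87 - 75) = -816*(-87 - 75) = -816*(-162) = 132192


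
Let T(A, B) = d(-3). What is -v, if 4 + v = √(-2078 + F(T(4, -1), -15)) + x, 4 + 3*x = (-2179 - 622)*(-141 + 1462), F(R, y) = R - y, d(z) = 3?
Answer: 1233379 - 2*I*√515 ≈ 1.2334e+6 - 45.387*I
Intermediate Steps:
T(A, B) = 3
x = -1233375 (x = -4/3 + ((-2179 - 622)*(-141 + 1462))/3 = -4/3 + (-2801*1321)/3 = -4/3 + (⅓)*(-3700121) = -4/3 - 3700121/3 = -1233375)
v = -1233379 + 2*I*√515 (v = -4 + (√(-2078 + (3 - 1*(-15))) - 1233375) = -4 + (√(-2078 + (3 + 15)) - 1233375) = -4 + (√(-2078 + 18) - 1233375) = -4 + (√(-2060) - 1233375) = -4 + (2*I*√515 - 1233375) = -4 + (-1233375 + 2*I*√515) = -1233379 + 2*I*√515 ≈ -1.2334e+6 + 45.387*I)
-v = -(-1233379 + 2*I*√515) = 1233379 - 2*I*√515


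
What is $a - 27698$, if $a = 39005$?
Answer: $11307$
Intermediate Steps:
$a - 27698 = 39005 - 27698 = 11307$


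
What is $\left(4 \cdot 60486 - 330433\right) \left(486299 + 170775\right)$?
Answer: $-58143821186$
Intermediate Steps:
$\left(4 \cdot 60486 - 330433\right) \left(486299 + 170775\right) = \left(241944 - 330433\right) 657074 = \left(-88489\right) 657074 = -58143821186$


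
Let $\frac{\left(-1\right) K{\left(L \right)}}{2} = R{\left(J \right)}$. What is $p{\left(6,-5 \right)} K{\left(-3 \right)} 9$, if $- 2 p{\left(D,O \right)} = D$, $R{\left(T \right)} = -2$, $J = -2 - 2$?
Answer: $-108$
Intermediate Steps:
$J = -4$
$K{\left(L \right)} = 4$ ($K{\left(L \right)} = \left(-2\right) \left(-2\right) = 4$)
$p{\left(D,O \right)} = - \frac{D}{2}$
$p{\left(6,-5 \right)} K{\left(-3 \right)} 9 = \left(- \frac{1}{2}\right) 6 \cdot 4 \cdot 9 = \left(-3\right) 4 \cdot 9 = \left(-12\right) 9 = -108$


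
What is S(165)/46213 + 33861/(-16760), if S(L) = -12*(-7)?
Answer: -1563410553/774529880 ≈ -2.0185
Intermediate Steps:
S(L) = 84
S(165)/46213 + 33861/(-16760) = 84/46213 + 33861/(-16760) = 84*(1/46213) + 33861*(-1/16760) = 84/46213 - 33861/16760 = -1563410553/774529880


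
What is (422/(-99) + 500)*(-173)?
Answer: -8490494/99 ≈ -85763.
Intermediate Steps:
(422/(-99) + 500)*(-173) = (422*(-1/99) + 500)*(-173) = (-422/99 + 500)*(-173) = (49078/99)*(-173) = -8490494/99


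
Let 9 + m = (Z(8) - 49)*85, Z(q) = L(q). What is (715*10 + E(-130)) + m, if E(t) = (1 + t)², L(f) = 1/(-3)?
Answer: 58766/3 ≈ 19589.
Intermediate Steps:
L(f) = -⅓
Z(q) = -⅓
m = -12607/3 (m = -9 + (-⅓ - 49)*85 = -9 - 148/3*85 = -9 - 12580/3 = -12607/3 ≈ -4202.3)
(715*10 + E(-130)) + m = (715*10 + (1 - 130)²) - 12607/3 = (7150 + (-129)²) - 12607/3 = (7150 + 16641) - 12607/3 = 23791 - 12607/3 = 58766/3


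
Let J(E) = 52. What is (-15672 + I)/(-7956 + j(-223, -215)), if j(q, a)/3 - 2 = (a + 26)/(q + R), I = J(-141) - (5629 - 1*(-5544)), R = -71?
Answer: 125034/37091 ≈ 3.3710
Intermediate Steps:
I = -11121 (I = 52 - (5629 - 1*(-5544)) = 52 - (5629 + 5544) = 52 - 1*11173 = 52 - 11173 = -11121)
j(q, a) = 6 + 3*(26 + a)/(-71 + q) (j(q, a) = 6 + 3*((a + 26)/(q - 71)) = 6 + 3*((26 + a)/(-71 + q)) = 6 + 3*(26 + a)/(-71 + q))
(-15672 + I)/(-7956 + j(-223, -215)) = (-15672 - 11121)/(-7956 + 3*(-116 - 215 + 2*(-223))/(-71 - 223)) = -26793/(-7956 + 3*(-116 - 215 - 446)/(-294)) = -26793/(-7956 + 3*(-1/294)*(-777)) = -26793/(-7956 + 111/14) = -26793/(-111273/14) = -26793*(-14/111273) = 125034/37091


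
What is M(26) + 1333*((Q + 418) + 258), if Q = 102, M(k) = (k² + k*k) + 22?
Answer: 1038448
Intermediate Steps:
M(k) = 22 + 2*k² (M(k) = (k² + k²) + 22 = 2*k² + 22 = 22 + 2*k²)
M(26) + 1333*((Q + 418) + 258) = (22 + 2*26²) + 1333*((102 + 418) + 258) = (22 + 2*676) + 1333*(520 + 258) = (22 + 1352) + 1333*778 = 1374 + 1037074 = 1038448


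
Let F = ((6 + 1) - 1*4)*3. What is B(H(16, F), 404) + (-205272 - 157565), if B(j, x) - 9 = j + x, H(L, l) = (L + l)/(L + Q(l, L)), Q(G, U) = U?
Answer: -11597543/32 ≈ -3.6242e+5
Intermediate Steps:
F = 9 (F = (7 - 4)*3 = 3*3 = 9)
H(L, l) = (L + l)/(2*L) (H(L, l) = (L + l)/(L + L) = (L + l)/((2*L)) = (L + l)*(1/(2*L)) = (L + l)/(2*L))
B(j, x) = 9 + j + x (B(j, x) = 9 + (j + x) = 9 + j + x)
B(H(16, F), 404) + (-205272 - 157565) = (9 + (½)*(16 + 9)/16 + 404) + (-205272 - 157565) = (9 + (½)*(1/16)*25 + 404) - 362837 = (9 + 25/32 + 404) - 362837 = 13241/32 - 362837 = -11597543/32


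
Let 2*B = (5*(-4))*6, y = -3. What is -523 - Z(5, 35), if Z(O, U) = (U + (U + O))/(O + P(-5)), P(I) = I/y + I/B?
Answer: -4807/9 ≈ -534.11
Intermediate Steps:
B = -60 (B = ((5*(-4))*6)/2 = (-20*6)/2 = (½)*(-120) = -60)
P(I) = -7*I/20 (P(I) = I/(-3) + I/(-60) = I*(-⅓) + I*(-1/60) = -I/3 - I/60 = -7*I/20)
Z(O, U) = (O + 2*U)/(7/4 + O) (Z(O, U) = (U + (U + O))/(O - 7/20*(-5)) = (U + (O + U))/(O + 7/4) = (O + 2*U)/(7/4 + O))
-523 - Z(5, 35) = -523 - 4*(5 + 2*35)/(7 + 4*5) = -523 - 4*(5 + 70)/(7 + 20) = -523 - 4*75/27 = -523 - 1*100/9 = -523 - 100/9 = -4807/9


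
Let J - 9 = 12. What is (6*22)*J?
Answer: 2772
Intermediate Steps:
J = 21 (J = 9 + 12 = 21)
(6*22)*J = (6*22)*21 = 132*21 = 2772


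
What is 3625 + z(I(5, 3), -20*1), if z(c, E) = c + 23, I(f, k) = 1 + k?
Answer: 3652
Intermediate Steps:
z(c, E) = 23 + c
3625 + z(I(5, 3), -20*1) = 3625 + (23 + (1 + 3)) = 3625 + (23 + 4) = 3625 + 27 = 3652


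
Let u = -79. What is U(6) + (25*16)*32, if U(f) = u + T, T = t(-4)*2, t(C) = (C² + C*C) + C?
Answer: 12777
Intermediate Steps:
t(C) = C + 2*C² (t(C) = (C² + C²) + C = 2*C² + C = C + 2*C²)
T = 56 (T = -4*(1 + 2*(-4))*2 = -4*(1 - 8)*2 = -4*(-7)*2 = 28*2 = 56)
U(f) = -23 (U(f) = -79 + 56 = -23)
U(6) + (25*16)*32 = -23 + (25*16)*32 = -23 + 400*32 = -23 + 12800 = 12777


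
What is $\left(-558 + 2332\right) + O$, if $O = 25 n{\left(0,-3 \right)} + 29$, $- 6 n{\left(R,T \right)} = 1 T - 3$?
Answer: $1828$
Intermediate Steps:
$n{\left(R,T \right)} = \frac{1}{2} - \frac{T}{6}$ ($n{\left(R,T \right)} = - \frac{1 T - 3}{6} = - \frac{T - 3}{6} = - \frac{-3 + T}{6} = \frac{1}{2} - \frac{T}{6}$)
$O = 54$ ($O = 25 \left(\frac{1}{2} - - \frac{1}{2}\right) + 29 = 25 \left(\frac{1}{2} + \frac{1}{2}\right) + 29 = 25 \cdot 1 + 29 = 25 + 29 = 54$)
$\left(-558 + 2332\right) + O = \left(-558 + 2332\right) + 54 = 1774 + 54 = 1828$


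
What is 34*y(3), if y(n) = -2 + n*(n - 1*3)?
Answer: -68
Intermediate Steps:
y(n) = -2 + n*(-3 + n) (y(n) = -2 + n*(n - 3) = -2 + n*(-3 + n))
34*y(3) = 34*(-2 + 3² - 3*3) = 34*(-2 + 9 - 9) = 34*(-2) = -68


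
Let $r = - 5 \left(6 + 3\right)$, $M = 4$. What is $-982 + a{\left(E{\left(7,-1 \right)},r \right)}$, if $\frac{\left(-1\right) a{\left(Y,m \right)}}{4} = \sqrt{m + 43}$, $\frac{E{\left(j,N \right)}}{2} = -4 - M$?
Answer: $-982 - 4 i \sqrt{2} \approx -982.0 - 5.6569 i$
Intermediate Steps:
$E{\left(j,N \right)} = -16$ ($E{\left(j,N \right)} = 2 \left(-4 - 4\right) = 2 \left(-8\right) = -16$)
$r = -45$ ($r = \left(-5\right) 9 = -45$)
$a{\left(Y,m \right)} = - 4 \sqrt{43 + m}$ ($a{\left(Y,m \right)} = - 4 \sqrt{m + 43} = - 4 \sqrt{43 + m}$)
$-982 + a{\left(E{\left(7,-1 \right)},r \right)} = -982 - 4 \sqrt{43 - 45} = -982 - 4 \sqrt{-2} = -982 - 4 i \sqrt{2}$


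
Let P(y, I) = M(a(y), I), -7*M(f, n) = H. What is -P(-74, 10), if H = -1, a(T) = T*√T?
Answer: -⅐ ≈ -0.14286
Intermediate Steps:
a(T) = T^(3/2)
M(f, n) = ⅐ (M(f, n) = -⅐*(-1) = ⅐)
P(y, I) = ⅐
-P(-74, 10) = -1*⅐ = -⅐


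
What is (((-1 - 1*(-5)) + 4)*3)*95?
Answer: 2280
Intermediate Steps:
(((-1 - 1*(-5)) + 4)*3)*95 = (((-1 + 5) + 4)*3)*95 = ((4 + 4)*3)*95 = (8*3)*95 = 24*95 = 2280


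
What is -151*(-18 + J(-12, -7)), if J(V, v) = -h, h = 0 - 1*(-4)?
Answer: 3322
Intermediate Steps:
h = 4 (h = 0 + 4 = 4)
J(V, v) = -4 (J(V, v) = -1*4 = -4)
-151*(-18 + J(-12, -7)) = -151*(-18 - 4) = -151*(-22) = 3322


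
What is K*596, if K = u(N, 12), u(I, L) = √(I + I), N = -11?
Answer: 596*I*√22 ≈ 2795.5*I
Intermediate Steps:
u(I, L) = √2*√I (u(I, L) = √(2*I) = √2*√I)
K = I*√22 (K = √2*√(-11) = √2*(I*√11) = I*√22 ≈ 4.6904*I)
K*596 = (I*√22)*596 = 596*I*√22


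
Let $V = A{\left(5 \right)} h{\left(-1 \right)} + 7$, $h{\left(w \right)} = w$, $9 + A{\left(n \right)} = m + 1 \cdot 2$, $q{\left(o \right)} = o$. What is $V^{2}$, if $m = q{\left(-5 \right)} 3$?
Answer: $841$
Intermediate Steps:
$m = -15$ ($m = \left(-5\right) 3 = -15$)
$A{\left(n \right)} = -22$ ($A{\left(n \right)} = -9 + \left(-15 + 1 \cdot 2\right) = -9 + \left(-15 + 2\right) = -9 - 13 = -22$)
$V = 29$ ($V = \left(-22\right) \left(-1\right) + 7 = 22 + 7 = 29$)
$V^{2} = 29^{2} = 841$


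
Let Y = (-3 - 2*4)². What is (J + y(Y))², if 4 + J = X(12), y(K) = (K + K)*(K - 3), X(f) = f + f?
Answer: 816587776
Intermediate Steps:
X(f) = 2*f
Y = 121 (Y = (-3 - 8)² = (-11)² = 121)
y(K) = 2*K*(-3 + K) (y(K) = (2*K)*(-3 + K) = 2*K*(-3 + K))
J = 20 (J = -4 + 2*12 = -4 + 24 = 20)
(J + y(Y))² = (20 + 2*121*(-3 + 121))² = (20 + 2*121*118)² = (20 + 28556)² = 28576² = 816587776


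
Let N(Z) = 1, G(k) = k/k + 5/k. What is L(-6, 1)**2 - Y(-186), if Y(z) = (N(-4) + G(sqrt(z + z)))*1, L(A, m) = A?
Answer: 34 + 5*I*sqrt(93)/186 ≈ 34.0 + 0.25924*I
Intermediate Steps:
G(k) = 1 + 5/k
Y(z) = 1 + sqrt(2)*(5 + sqrt(2)*sqrt(z))/(2*sqrt(z)) (Y(z) = (1 + (5 + sqrt(z + z))/(sqrt(z + z)))*1 = (1 + (5 + sqrt(2*z))/(sqrt(2*z)))*1 = (1 + (5 + sqrt(2)*sqrt(z))/((sqrt(2)*sqrt(z))))*1 = (1 + (sqrt(2)/(2*sqrt(z)))*(5 + sqrt(2)*sqrt(z)))*1 = (1 + sqrt(2)*(5 + sqrt(2)*sqrt(z))/(2*sqrt(z)))*1 = 1 + sqrt(2)*(5 + sqrt(2)*sqrt(z))/(2*sqrt(z)))
L(-6, 1)**2 - Y(-186) = (-6)**2 - (2 + 5*sqrt(2)/(2*sqrt(-186))) = 36 - (2 + 5*sqrt(2)*(-I*sqrt(186)/186)/2) = 36 - (2 - 5*I*sqrt(93)/186) = 36 + (-2 + 5*I*sqrt(93)/186) = 34 + 5*I*sqrt(93)/186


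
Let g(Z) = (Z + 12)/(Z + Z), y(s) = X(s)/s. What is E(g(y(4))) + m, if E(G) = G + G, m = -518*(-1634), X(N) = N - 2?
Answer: 846437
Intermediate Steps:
X(N) = -2 + N
m = 846412
y(s) = (-2 + s)/s
g(Z) = (12 + Z)/(2*Z) (g(Z) = (12 + Z)/((2*Z)) = (12 + Z)*(1/(2*Z)) = (12 + Z)/(2*Z))
E(G) = 2*G
E(g(y(4))) + m = 2*((12 + (-2 + 4)/4)/(2*(((-2 + 4)/4)))) + 846412 = 2*((12 + (1/4)*2)/(2*(((1/4)*2)))) + 846412 = 2*((12 + 1/2)/(2*(1/2))) + 846412 = 2*((1/2)*2*(25/2)) + 846412 = 2*(25/2) + 846412 = 25 + 846412 = 846437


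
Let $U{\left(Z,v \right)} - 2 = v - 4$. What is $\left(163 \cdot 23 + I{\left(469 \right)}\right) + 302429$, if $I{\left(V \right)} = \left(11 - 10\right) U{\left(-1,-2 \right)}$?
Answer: $306174$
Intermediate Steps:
$U{\left(Z,v \right)} = -2 + v$ ($U{\left(Z,v \right)} = 2 + \left(v - 4\right) = 2 + \left(-4 + v\right) = -2 + v$)
$I{\left(V \right)} = -4$ ($I{\left(V \right)} = \left(11 - 10\right) \left(-2 - 2\right) = 1 \left(-4\right) = -4$)
$\left(163 \cdot 23 + I{\left(469 \right)}\right) + 302429 = \left(163 \cdot 23 - 4\right) + 302429 = \left(3749 - 4\right) + 302429 = 3745 + 302429 = 306174$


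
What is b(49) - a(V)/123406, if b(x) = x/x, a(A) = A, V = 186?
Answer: 61610/61703 ≈ 0.99849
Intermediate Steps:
b(x) = 1
b(49) - a(V)/123406 = 1 - 186/123406 = 1 - 1*93/61703 = 1 - 93/61703 = 61610/61703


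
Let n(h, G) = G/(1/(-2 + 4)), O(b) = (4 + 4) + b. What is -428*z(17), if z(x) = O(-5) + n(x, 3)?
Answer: -3852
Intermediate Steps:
O(b) = 8 + b
n(h, G) = 2*G (n(h, G) = G/(1/2) = G/(½) = G*2 = 2*G)
z(x) = 9 (z(x) = (8 - 5) + 2*3 = 3 + 6 = 9)
-428*z(17) = -428*9 = -3852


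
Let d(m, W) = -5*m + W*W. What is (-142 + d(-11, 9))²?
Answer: 36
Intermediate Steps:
d(m, W) = W² - 5*m (d(m, W) = -5*m + W² = W² - 5*m)
(-142 + d(-11, 9))² = (-142 + (9² - 5*(-11)))² = (-142 + (81 + 55))² = (-142 + 136)² = (-6)² = 36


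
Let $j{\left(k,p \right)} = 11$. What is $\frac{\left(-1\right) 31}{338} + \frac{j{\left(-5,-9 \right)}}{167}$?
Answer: $- \frac{1459}{56446} \approx -0.025848$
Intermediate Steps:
$\frac{\left(-1\right) 31}{338} + \frac{j{\left(-5,-9 \right)}}{167} = \frac{\left(-1\right) 31}{338} + \frac{11}{167} = \left(-31\right) \frac{1}{338} + 11 \cdot \frac{1}{167} = - \frac{31}{338} + \frac{11}{167} = - \frac{1459}{56446}$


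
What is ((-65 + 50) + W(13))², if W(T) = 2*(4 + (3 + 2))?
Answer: 9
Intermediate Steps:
W(T) = 18 (W(T) = 2*(4 + 5) = 2*9 = 18)
((-65 + 50) + W(13))² = ((-65 + 50) + 18)² = (-15 + 18)² = 3² = 9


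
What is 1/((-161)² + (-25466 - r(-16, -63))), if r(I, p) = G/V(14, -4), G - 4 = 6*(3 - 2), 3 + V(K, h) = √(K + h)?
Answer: 17/7185 + 2*√10/35925 ≈ 0.0025421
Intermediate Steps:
V(K, h) = -3 + √(K + h)
G = 10 (G = 4 + 6*(3 - 2) = 4 + 6*1 = 4 + 6 = 10)
r(I, p) = 10/(-3 + √10) (r(I, p) = 10/(-3 + √(14 - 4)) = 10/(-3 + √10))
1/((-161)² + (-25466 - r(-16, -63))) = 1/((-161)² + (-25466 - (30 + 10*√10))) = 1/(25921 + (-25466 + (-30 - 10*√10))) = 1/(25921 + (-25496 - 10*√10)) = 1/(425 - 10*√10)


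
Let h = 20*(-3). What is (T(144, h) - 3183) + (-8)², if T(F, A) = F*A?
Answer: -11759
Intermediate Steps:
h = -60
T(F, A) = A*F
(T(144, h) - 3183) + (-8)² = (-60*144 - 3183) + (-8)² = (-8640 - 3183) + 64 = -11823 + 64 = -11759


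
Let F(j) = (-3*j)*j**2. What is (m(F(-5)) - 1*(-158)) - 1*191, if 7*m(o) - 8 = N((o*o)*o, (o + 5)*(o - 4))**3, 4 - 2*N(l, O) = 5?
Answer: -255/8 ≈ -31.875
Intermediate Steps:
N(l, O) = -1/2 (N(l, O) = 2 - 1/2*5 = 2 - 5/2 = -1/2)
F(j) = -3*j**3
m(o) = 9/8 (m(o) = 8/7 + (-1/2)**3/7 = 8/7 + (1/7)*(-1/8) = 8/7 - 1/56 = 9/8)
(m(F(-5)) - 1*(-158)) - 1*191 = (9/8 - 1*(-158)) - 1*191 = (9/8 + 158) - 191 = 1273/8 - 191 = -255/8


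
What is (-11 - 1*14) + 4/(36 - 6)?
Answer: -373/15 ≈ -24.867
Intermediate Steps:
(-11 - 1*14) + 4/(36 - 6) = (-11 - 14) + 4/30 = -25 + (1/30)*4 = -25 + 2/15 = -373/15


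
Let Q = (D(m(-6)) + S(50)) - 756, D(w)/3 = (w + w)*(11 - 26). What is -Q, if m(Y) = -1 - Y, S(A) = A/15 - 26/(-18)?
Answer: 10811/9 ≈ 1201.2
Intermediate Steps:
S(A) = 13/9 + A/15 (S(A) = A*(1/15) - 26*(-1/18) = A/15 + 13/9 = 13/9 + A/15)
D(w) = -90*w (D(w) = 3*((w + w)*(11 - 26)) = 3*((2*w)*(-15)) = 3*(-30*w) = -90*w)
Q = -10811/9 (Q = (-90*(-1 - 1*(-6)) + (13/9 + (1/15)*50)) - 756 = (-90*(-1 + 6) + (13/9 + 10/3)) - 756 = (-90*5 + 43/9) - 756 = (-450 + 43/9) - 756 = -4007/9 - 756 = -10811/9 ≈ -1201.2)
-Q = -1*(-10811/9) = 10811/9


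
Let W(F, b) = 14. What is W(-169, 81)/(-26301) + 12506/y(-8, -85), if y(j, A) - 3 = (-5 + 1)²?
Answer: 328920040/499719 ≈ 658.21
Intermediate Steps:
y(j, A) = 19 (y(j, A) = 3 + (-5 + 1)² = 3 + (-4)² = 3 + 16 = 19)
W(-169, 81)/(-26301) + 12506/y(-8, -85) = 14/(-26301) + 12506/19 = 14*(-1/26301) + 12506*(1/19) = -14/26301 + 12506/19 = 328920040/499719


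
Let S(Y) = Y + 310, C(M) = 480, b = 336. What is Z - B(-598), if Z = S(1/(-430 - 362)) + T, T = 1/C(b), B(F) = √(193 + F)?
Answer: 4910413/15840 - 9*I*√5 ≈ 310.0 - 20.125*I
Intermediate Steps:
T = 1/480 ≈ 0.0020833
S(Y) = 310 + Y
Z = 4910413/15840 (Z = (310 + 1/(-430 - 362)) + 1/480 = (310 + 1/(-792)) + 1/480 = (310 - 1/792) + 1/480 = 245519/792 + 1/480 = 4910413/15840 ≈ 310.00)
Z - B(-598) = 4910413/15840 - √(193 - 598) = 4910413/15840 - √(-405) = 4910413/15840 - 9*I*√5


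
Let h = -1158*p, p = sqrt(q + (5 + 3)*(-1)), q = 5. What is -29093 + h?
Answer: -29093 - 1158*I*sqrt(3) ≈ -29093.0 - 2005.7*I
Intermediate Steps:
p = I*sqrt(3) (p = sqrt(5 + (5 + 3)*(-1)) = sqrt(5 + 8*(-1)) = sqrt(5 - 8) = sqrt(-3) = I*sqrt(3) ≈ 1.732*I)
h = -1158*I*sqrt(3) ≈ -2005.7*I
-29093 + h = -29093 - 1158*I*sqrt(3)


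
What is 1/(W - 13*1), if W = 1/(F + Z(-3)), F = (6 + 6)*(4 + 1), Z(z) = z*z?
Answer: -69/896 ≈ -0.077009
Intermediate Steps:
Z(z) = z²
F = 60 (F = 12*5 = 60)
W = 1/69 (W = 1/(60 + (-3)²) = 1/(60 + 9) = 1/69 ≈ 0.014493)
1/(W - 13*1) = 1/(1/69 - 13*1) = 1/(1/69 - 13) = 1/(-896/69) = -69/896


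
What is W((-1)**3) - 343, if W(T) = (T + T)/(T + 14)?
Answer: -4461/13 ≈ -343.15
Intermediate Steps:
W(T) = 2*T/(14 + T) (W(T) = (2*T)/(14 + T) = 2*T/(14 + T))
W((-1)**3) - 343 = 2*(-1)**3/(14 + (-1)**3) - 343 = 2*(-1)/(14 - 1) - 343 = 2*(-1)/13 - 343 = 2*(-1)*(1/13) - 343 = -2/13 - 343 = -4461/13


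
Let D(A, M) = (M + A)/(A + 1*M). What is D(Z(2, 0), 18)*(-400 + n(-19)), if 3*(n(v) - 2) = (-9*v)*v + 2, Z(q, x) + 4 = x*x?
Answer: -4441/3 ≈ -1480.3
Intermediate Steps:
Z(q, x) = -4 + x² (Z(q, x) = -4 + x*x = -4 + x²)
D(A, M) = 1 (D(A, M) = (A + M)/(A + M) = 1)
n(v) = 8/3 - 3*v² (n(v) = 2 + ((-9*v)*v + 2)/3 = 2 + (-9*v² + 2)/3 = 2 + (2 - 9*v²)/3 = 2 + (⅔ - 3*v²) = 8/3 - 3*v²)
D(Z(2, 0), 18)*(-400 + n(-19)) = 1*(-400 + (8/3 - 3*(-19)²)) = 1*(-400 + (8/3 - 3*361)) = 1*(-400 + (8/3 - 1083)) = 1*(-400 - 3241/3) = 1*(-4441/3) = -4441/3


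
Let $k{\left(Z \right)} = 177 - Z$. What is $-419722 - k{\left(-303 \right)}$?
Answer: $-420202$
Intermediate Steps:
$-419722 - k{\left(-303 \right)} = -419722 - \left(177 - -303\right) = -419722 - \left(177 + 303\right) = -419722 - 480 = -420202$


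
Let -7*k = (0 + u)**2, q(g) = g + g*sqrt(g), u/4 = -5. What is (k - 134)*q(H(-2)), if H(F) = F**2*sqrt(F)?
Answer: -10704*2**(3/4)*I**(3/2)/7 - 5352*I*sqrt(2)/7 ≈ 1818.5 - 2899.7*I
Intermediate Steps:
u = -20 (u = 4*(-5) = -20)
H(F) = F**(5/2)
q(g) = g + g**(3/2)
k = -400/7 (k = -(0 - 20)**2/7 = -1/7*(-20)**2 = -1/7*400 = -400/7 ≈ -57.143)
(k - 134)*q(H(-2)) = (-400/7 - 134)*((-2)**(5/2) + ((-2)**(5/2))**(3/2)) = -1338*(4*I*sqrt(2) + (4*I*sqrt(2))**(3/2))/7 = -1338*(4*I*sqrt(2) + 8*2**(3/4)*I**(3/2))/7 = -10704*2**(3/4)*I**(3/2)/7 - 5352*I*sqrt(2)/7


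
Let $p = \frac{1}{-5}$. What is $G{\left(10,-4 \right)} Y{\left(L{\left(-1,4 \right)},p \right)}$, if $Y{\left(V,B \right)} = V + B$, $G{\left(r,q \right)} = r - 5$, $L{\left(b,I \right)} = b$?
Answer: $-6$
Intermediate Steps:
$G{\left(r,q \right)} = -5 + r$ ($G{\left(r,q \right)} = r - 5 = -5 + r$)
$p = - \frac{1}{5} \approx -0.2$
$Y{\left(V,B \right)} = B + V$
$G{\left(10,-4 \right)} Y{\left(L{\left(-1,4 \right)},p \right)} = \left(-5 + 10\right) \left(- \frac{1}{5} - 1\right) = 5 \left(- \frac{6}{5}\right) = -6$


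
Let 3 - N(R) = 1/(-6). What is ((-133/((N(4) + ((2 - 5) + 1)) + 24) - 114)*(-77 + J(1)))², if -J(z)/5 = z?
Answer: 2181481736256/22801 ≈ 9.5675e+7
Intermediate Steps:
N(R) = 19/6 (N(R) = 3 - 1/(-6) = 3 - 1*(-⅙) = 3 + ⅙ = 19/6)
J(z) = -5*z
((-133/((N(4) + ((2 - 5) + 1)) + 24) - 114)*(-77 + J(1)))² = ((-133/((19/6 + ((2 - 5) + 1)) + 24) - 114)*(-77 - 5*1))² = ((-133/((19/6 + (-3 + 1)) + 24) - 114)*(-77 - 5))² = ((-133/((19/6 - 2) + 24) - 114)*(-82))² = ((-133/(7/6 + 24) - 114)*(-82))² = ((-133/151/6 - 114)*(-82))² = ((-133*6/151 - 114)*(-82))² = ((-798/151 - 114)*(-82))² = (-18012/151*(-82))² = (1476984/151)² = 2181481736256/22801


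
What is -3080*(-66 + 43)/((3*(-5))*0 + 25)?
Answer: 14168/5 ≈ 2833.6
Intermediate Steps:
-3080*(-66 + 43)/((3*(-5))*0 + 25) = -(-70840)/(-15*0 + 25) = -(-70840)/(0 + 25) = -(-70840)/25 = -3080*(-23/25) = 14168/5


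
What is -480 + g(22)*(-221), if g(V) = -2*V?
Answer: 9244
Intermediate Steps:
-480 + g(22)*(-221) = -480 - 2*22*(-221) = -480 - 44*(-221) = -480 + 9724 = 9244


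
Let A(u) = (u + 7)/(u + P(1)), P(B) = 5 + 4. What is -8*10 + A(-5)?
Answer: -159/2 ≈ -79.500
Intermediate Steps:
P(B) = 9
A(u) = (7 + u)/(9 + u) (A(u) = (u + 7)/(u + 9) = (7 + u)/(9 + u))
-8*10 + A(-5) = -8*10 + (7 - 5)/(9 - 5) = -80 + 2/4 = -80 + (¼)*2 = -80 + ½ = -159/2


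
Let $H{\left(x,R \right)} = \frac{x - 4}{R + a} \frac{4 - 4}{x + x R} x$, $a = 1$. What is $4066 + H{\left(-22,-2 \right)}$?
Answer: $4066$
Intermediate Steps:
$H{\left(x,R \right)} = 0$ ($H{\left(x,R \right)} = \frac{x - 4}{R + 1} \frac{4 - 4}{x + x R} x = \frac{-4 + x}{1 + R} \frac{0}{x + R x} x = \frac{-4 + x}{1 + R} 0 x = 0 x = 0$)
$4066 + H{\left(-22,-2 \right)} = 4066 + 0 = 4066$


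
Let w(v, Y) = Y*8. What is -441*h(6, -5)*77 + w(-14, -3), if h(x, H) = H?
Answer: 169761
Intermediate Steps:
w(v, Y) = 8*Y
-441*h(6, -5)*77 + w(-14, -3) = -(-2205)*77 + 8*(-3) = -441*(-385) - 24 = 169785 - 24 = 169761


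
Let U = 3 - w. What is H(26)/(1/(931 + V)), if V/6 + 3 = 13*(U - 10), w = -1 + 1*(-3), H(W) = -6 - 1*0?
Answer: -4074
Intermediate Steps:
H(W) = -6 (H(W) = -6 + 0 = -6)
w = -4 (w = -1 - 3 = -4)
U = 7 (U = 3 - 1*(-4) = 3 + 4 = 7)
V = -252 (V = -18 + 6*(13*(7 - 10)) = -18 + 6*(13*(-3)) = -18 + 6*(-39) = -18 - 234 = -252)
H(26)/(1/(931 + V)) = -6/(1/(931 - 252)) = -6/(1/679) = -6/1/679 = -6*679 = -4074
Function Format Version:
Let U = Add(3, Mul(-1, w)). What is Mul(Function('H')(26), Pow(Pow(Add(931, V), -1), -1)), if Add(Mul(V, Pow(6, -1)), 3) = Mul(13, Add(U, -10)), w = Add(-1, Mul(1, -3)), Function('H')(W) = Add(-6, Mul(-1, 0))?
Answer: -4074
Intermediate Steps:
Function('H')(W) = -6 (Function('H')(W) = Add(-6, 0) = -6)
w = -4 (w = Add(-1, -3) = -4)
U = 7 (U = Add(3, Mul(-1, -4)) = Add(3, 4) = 7)
V = -252 (V = Add(-18, Mul(6, Mul(13, Add(7, -10)))) = Add(-18, Mul(6, Mul(13, -3))) = Add(-18, Mul(6, -39)) = Add(-18, -234) = -252)
Mul(Function('H')(26), Pow(Pow(Add(931, V), -1), -1)) = Mul(-6, Pow(Pow(Add(931, -252), -1), -1)) = Mul(-6, Pow(Pow(679, -1), -1)) = Mul(-6, Pow(Rational(1, 679), -1)) = Mul(-6, 679) = -4074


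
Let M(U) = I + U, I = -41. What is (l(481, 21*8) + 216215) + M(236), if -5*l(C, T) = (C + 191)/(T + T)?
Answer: 1082048/5 ≈ 2.1641e+5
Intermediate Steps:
l(C, T) = -(191 + C)/(10*T) (l(C, T) = -(C + 191)/(5*(T + T)) = -(191 + C)/(5*(2*T)) = -(191 + C)*1/(2*T)/5 = -(191 + C)/(10*T))
M(U) = -41 + U
(l(481, 21*8) + 216215) + M(236) = ((-191 - 1*481)/(10*((21*8))) + 216215) + (-41 + 236) = ((⅒)*(-191 - 481)/168 + 216215) + 195 = ((⅒)*(1/168)*(-672) + 216215) + 195 = (-⅖ + 216215) + 195 = 1081073/5 + 195 = 1082048/5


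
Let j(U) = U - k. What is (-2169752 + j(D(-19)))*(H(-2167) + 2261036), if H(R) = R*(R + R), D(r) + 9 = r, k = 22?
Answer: -25284299122828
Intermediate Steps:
D(r) = -9 + r
j(U) = -22 + U (j(U) = U - 1*22 = U - 22 = -22 + U)
H(R) = 2*R² (H(R) = R*(2*R) = 2*R²)
(-2169752 + j(D(-19)))*(H(-2167) + 2261036) = (-2169752 + (-22 + (-9 - 19)))*(2*(-2167)² + 2261036) = (-2169752 + (-22 - 28))*(2*4695889 + 2261036) = (-2169752 - 50)*(9391778 + 2261036) = -2169802*11652814 = -25284299122828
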